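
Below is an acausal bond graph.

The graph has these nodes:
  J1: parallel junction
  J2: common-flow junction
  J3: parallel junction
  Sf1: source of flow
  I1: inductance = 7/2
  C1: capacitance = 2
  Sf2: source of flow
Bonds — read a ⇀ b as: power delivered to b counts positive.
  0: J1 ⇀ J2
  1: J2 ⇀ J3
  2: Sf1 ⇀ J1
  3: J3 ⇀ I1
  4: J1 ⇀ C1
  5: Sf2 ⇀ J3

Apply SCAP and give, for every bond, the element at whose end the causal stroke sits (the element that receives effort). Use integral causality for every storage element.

bond 2 stroke→Sf1  (Sf1: flow source, stroke at near end)
bond 5 stroke→Sf2  (Sf2: flow source, stroke at near end)
bond 3 stroke→I1  (I1 integral (f out))
bond 1 stroke→J3  (closing 0-jn rule on J3)
bond 0 stroke→J2  (1-jn J2 has f-setter on 1)
bond 4 stroke→J1  (only one effort-in slot at J1)

b0 |J2
b1 |J3
b2 |Sf1
b3 |I1
b4 |J1
b5 |Sf2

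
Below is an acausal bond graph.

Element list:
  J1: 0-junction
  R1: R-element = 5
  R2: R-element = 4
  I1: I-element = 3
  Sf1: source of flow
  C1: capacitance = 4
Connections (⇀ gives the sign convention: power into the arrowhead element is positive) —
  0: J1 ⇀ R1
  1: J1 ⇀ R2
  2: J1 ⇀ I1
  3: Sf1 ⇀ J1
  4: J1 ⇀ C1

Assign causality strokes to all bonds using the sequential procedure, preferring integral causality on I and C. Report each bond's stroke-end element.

β0 →R1
β1 →R2
β2 →I1
β3 →Sf1
β4 →J1

bond 3 stroke→Sf1  (Sf1 fixes flow; stroke at Sf1)
bond 2 stroke→I1  (I1: I, integral causality)
bond 4 stroke→J1  (C1 integral (e out))
bond 0 stroke→R1  (common-e at J1 fixed by 4)
bond 1 stroke→R2  (common-e at J1 fixed by 4)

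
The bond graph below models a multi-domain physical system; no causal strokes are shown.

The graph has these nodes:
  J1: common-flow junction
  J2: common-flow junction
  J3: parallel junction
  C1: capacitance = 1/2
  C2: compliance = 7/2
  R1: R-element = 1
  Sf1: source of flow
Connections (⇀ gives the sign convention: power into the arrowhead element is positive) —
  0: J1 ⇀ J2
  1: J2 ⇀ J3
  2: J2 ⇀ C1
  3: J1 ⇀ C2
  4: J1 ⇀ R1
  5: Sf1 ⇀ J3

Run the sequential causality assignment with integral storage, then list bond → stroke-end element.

#0 |J2
#1 |J3
#2 |J2
#3 |J1
#4 |J1
#5 |Sf1

b5 stroke→Sf1  (Sf1 fixes flow; stroke at Sf1)
b1 stroke→J3  (J3: last free bond brings effort in)
b0 stroke→J2  (1-jn J2 has f-setter on 1)
b2 stroke→J2  (J2: bond 1 brought flow, rest push out)
b3 stroke→J1  (J1: bond 0 brought flow, rest push out)
b4 stroke→J1  (common-f at J1 fixed by 0)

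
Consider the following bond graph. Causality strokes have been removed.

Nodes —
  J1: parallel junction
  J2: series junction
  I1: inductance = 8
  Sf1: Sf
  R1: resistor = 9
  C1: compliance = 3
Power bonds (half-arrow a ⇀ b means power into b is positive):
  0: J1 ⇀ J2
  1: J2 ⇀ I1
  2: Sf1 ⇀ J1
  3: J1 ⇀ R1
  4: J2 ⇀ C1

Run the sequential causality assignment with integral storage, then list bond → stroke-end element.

#2 →Sf1  (source Sf1 imposes f)
#1 →I1  (I1 outputs flow p/I1)
#0 →J2  (J2: bond 1 brought flow, rest push out)
#4 →J2  (J2 flow already set via bond 1)
#3 →J1  (J1: last free bond brings effort in)

bond 0 |J2
bond 1 |I1
bond 2 |Sf1
bond 3 |J1
bond 4 |J2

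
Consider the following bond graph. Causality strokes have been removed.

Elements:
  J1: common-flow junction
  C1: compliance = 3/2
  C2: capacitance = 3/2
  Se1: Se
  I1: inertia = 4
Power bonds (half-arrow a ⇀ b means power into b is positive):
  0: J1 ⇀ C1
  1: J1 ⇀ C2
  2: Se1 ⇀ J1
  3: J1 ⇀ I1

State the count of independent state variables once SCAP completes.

3  (C1, C2, I1 all integral)

bond 2 stroke→J1  (Se1 fixes effort; stroke away)
bond 0 stroke→J1  (C1 outputs effort q/C1)
bond 1 stroke→J1  (C2: C, integral causality)
bond 3 stroke→I1  (only one flow-in slot at J1)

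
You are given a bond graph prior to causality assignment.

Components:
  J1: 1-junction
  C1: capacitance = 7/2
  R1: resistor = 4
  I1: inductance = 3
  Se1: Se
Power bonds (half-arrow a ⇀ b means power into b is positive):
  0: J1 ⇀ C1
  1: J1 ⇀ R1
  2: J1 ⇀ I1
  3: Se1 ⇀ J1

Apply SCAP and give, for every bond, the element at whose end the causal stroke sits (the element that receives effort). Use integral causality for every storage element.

#0 stroke→J1
#1 stroke→J1
#2 stroke→I1
#3 stroke→J1

β3 →J1  (Se1: effort source, stroke at far end)
β0 →J1  (C1 outputs effort q/C1)
β2 →I1  (prefer integral on I1)
β1 →J1  (J1: bond 2 brought flow, rest push out)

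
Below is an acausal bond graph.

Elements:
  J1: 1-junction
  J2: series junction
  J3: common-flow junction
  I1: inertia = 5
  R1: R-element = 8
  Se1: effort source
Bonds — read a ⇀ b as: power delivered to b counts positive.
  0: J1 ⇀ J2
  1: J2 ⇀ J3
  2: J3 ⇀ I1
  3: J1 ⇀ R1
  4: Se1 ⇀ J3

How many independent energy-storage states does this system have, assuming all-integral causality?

bond 4 stroke at J3  (Se1 (Se) sets effort on bond)
bond 2 stroke at I1  (I1 outputs flow p/I1)
bond 1 stroke at J3  (J3: bond 2 brought flow, rest push out)
bond 0 stroke at J2  (J2 flow already set via bond 1)
bond 3 stroke at J1  (J1 flow already set via bond 0)

1  (I1 all integral)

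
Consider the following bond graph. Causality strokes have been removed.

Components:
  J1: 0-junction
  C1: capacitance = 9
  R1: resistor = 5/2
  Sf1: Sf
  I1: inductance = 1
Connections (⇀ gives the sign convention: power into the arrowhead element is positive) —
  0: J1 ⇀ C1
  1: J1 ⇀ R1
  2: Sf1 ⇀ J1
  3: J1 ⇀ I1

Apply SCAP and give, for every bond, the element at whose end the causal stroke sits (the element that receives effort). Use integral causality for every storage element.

#0 →J1
#1 →R1
#2 →Sf1
#3 →I1

#2 |Sf1  (source Sf1 imposes f)
#0 |J1  (C1 outputs effort q/C1)
#1 |R1  (J1 effort already set via bond 0)
#3 |I1  (J1 effort already set via bond 0)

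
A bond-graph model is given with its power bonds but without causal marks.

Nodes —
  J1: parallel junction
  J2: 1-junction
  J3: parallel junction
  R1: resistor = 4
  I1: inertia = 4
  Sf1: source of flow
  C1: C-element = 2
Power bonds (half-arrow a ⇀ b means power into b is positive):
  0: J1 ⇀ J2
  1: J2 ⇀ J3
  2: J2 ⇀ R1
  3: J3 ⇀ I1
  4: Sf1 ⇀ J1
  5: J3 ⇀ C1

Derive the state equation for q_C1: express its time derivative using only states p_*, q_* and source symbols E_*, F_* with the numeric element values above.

β4 stroke→Sf1  (Sf1: flow source, stroke at near end)
β0 stroke→J1  (only one effort-in slot at J1)
β1 stroke→J2  (J2: bond 0 brought flow, rest push out)
β2 stroke→J2  (common-f at J2 fixed by 0)
β3 stroke→I1  (I1 integral (f out))
β5 stroke→J3  (J3: last free bond brings effort in)

dq_C1/dt = F_Sf1 - p_I1/4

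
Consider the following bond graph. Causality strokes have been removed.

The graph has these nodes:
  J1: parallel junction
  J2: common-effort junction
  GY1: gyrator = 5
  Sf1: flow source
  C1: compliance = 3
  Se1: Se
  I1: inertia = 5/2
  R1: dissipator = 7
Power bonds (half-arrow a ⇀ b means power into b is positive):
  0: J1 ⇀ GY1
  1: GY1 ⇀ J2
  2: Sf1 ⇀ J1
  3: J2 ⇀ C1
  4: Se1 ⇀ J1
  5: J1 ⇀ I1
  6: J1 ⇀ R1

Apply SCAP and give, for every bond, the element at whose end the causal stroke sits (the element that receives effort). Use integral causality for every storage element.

bond 2 |Sf1  (Sf1 fixes flow; stroke at Sf1)
bond 4 |J1  (Se1 (Se) sets effort on bond)
bond 0 |GY1  (J1 effort already set via bond 4)
bond 5 |I1  (common-e at J1 fixed by 4)
bond 6 |R1  (0-jn J1 has e-setter on 4)
bond 1 |GY1  (through GY1, causality inverts; strokes same side of GY1)
bond 3 |J2  (J2 needs exactly one e-in)

b0 →GY1
b1 →GY1
b2 →Sf1
b3 →J2
b4 →J1
b5 →I1
b6 →R1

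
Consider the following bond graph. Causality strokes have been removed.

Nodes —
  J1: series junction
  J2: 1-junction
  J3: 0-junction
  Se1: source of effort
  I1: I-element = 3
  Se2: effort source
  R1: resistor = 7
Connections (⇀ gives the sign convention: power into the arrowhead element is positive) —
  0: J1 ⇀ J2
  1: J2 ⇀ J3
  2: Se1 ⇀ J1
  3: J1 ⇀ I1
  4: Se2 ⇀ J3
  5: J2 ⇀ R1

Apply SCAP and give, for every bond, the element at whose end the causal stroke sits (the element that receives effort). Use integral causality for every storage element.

β2 →J1  (Se1 (Se) sets effort on bond)
β4 →J3  (source Se2 imposes e)
β1 →J2  (common-e at J3 fixed by 4)
β3 →I1  (prefer integral on I1)
β0 →J1  (common-f at J1 fixed by 3)
β5 →J2  (J2 flow already set via bond 0)

b0 stroke at J1
b1 stroke at J2
b2 stroke at J1
b3 stroke at I1
b4 stroke at J3
b5 stroke at J2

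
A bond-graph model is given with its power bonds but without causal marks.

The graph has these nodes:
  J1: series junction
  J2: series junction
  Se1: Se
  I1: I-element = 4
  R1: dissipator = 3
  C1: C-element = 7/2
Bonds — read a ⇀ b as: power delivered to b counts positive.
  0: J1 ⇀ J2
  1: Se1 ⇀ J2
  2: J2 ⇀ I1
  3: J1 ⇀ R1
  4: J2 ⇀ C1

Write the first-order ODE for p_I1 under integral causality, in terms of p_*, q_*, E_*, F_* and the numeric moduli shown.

#1 stroke→J2  (Se1 fixes effort; stroke away)
#2 stroke→I1  (I1: I, integral causality)
#0 stroke→J2  (1-jn J2 has f-setter on 2)
#4 stroke→J2  (common-f at J2 fixed by 2)
#3 stroke→J1  (1-jn J1 has f-setter on 0)

dp_I1/dt = E_Se1 - 3*p_I1/4 - 2*q_C1/7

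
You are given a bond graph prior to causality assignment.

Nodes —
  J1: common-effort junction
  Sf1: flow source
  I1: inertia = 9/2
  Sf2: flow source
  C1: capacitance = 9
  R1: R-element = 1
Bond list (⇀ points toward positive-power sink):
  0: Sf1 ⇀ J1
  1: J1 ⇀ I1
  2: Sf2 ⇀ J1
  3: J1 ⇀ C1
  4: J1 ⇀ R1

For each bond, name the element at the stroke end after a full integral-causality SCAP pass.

#0 →Sf1  (source Sf1 imposes f)
#2 →Sf2  (source Sf2 imposes f)
#1 →I1  (I1 outputs flow p/I1)
#3 →J1  (C1 outputs effort q/C1)
#4 →R1  (J1: bond 3 brought effort, rest push out)

bond 0 stroke at Sf1
bond 1 stroke at I1
bond 2 stroke at Sf2
bond 3 stroke at J1
bond 4 stroke at R1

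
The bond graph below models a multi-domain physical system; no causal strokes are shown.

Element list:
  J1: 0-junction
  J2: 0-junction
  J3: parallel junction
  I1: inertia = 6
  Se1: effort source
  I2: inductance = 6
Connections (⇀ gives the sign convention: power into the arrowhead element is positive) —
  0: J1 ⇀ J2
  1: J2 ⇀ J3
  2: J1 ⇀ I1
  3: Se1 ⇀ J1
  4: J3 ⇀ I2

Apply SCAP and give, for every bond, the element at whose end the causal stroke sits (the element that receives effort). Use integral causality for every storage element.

β0 |J2
β1 |J3
β2 |I1
β3 |J1
β4 |I2

β3 stroke at J1  (Se1: effort source, stroke at far end)
β0 stroke at J2  (0-jn J1 has e-setter on 3)
β2 stroke at I1  (common-e at J1 fixed by 3)
β1 stroke at J3  (common-e at J2 fixed by 0)
β4 stroke at I2  (0-jn J3 has e-setter on 1)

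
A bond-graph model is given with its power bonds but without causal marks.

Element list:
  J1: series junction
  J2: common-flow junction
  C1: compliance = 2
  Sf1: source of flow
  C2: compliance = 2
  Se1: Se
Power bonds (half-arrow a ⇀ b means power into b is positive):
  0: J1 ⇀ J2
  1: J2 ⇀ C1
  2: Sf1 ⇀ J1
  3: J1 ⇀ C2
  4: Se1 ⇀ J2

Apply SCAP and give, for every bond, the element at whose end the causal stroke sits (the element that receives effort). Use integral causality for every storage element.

b0 stroke at J1
b1 stroke at J2
b2 stroke at Sf1
b3 stroke at J1
b4 stroke at J2

#2 stroke→Sf1  (source Sf1 imposes f)
#4 stroke→J2  (Se1 (Se) sets effort on bond)
#0 stroke→J1  (J1: bond 2 brought flow, rest push out)
#3 stroke→J1  (common-f at J1 fixed by 2)
#1 stroke→J2  (common-f at J2 fixed by 0)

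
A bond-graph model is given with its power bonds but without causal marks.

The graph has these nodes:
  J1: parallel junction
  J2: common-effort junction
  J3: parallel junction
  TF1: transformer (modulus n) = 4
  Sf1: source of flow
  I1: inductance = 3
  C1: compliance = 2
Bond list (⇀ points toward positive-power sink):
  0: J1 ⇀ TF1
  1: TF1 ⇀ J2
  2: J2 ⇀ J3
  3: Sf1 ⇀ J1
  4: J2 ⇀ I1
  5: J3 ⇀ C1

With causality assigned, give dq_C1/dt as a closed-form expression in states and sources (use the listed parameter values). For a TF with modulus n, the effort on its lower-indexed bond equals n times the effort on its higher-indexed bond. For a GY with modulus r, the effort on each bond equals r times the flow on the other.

dq_C1/dt = 4*F_Sf1 - p_I1/3

#3 →Sf1  (source Sf1 imposes f)
#0 →J1  (J1 needs exactly one e-in)
#1 →TF1  (TF1 one-in-one-out from 0)
#4 →I1  (I1 integral (f out))
#2 →J2  (only one effort-in slot at J2)
#5 →J3  (only one effort-in slot at J3)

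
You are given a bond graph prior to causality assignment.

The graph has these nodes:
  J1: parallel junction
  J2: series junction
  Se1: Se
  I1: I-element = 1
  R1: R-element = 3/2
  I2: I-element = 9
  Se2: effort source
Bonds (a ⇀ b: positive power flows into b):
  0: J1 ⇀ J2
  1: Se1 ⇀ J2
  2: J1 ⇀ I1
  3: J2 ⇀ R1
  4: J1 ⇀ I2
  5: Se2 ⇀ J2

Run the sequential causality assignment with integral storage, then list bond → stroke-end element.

β1 |J2  (Se1: effort source, stroke at far end)
β5 |J2  (Se2: effort source, stroke at far end)
β2 |I1  (I1: I, integral causality)
β4 |I2  (I2 integral (f out))
β0 |J1  (closing 0-jn rule on J1)
β3 |J2  (J2: bond 0 brought flow, rest push out)

#0 |J1
#1 |J2
#2 |I1
#3 |J2
#4 |I2
#5 |J2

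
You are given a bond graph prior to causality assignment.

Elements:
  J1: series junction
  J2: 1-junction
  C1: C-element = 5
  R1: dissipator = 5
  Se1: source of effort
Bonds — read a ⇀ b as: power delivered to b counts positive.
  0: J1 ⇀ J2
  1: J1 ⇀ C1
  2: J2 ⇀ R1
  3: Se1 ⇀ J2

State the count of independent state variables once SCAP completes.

bond 3 |J2  (source Se1 imposes e)
bond 1 |J1  (C1: C, integral causality)
bond 0 |J2  (J1: last free bond brings flow in)
bond 2 |R1  (J2: last free bond brings flow in)

1  (C1 all integral)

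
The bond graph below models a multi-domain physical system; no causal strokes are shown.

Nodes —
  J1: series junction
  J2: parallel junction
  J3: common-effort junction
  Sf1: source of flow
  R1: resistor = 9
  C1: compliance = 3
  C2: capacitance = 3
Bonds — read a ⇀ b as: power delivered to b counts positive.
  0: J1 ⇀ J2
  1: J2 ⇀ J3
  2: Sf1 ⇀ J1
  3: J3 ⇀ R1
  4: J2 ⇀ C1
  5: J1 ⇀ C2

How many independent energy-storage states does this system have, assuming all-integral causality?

2  (C1, C2 all integral)

β2 stroke at Sf1  (Sf1: flow source, stroke at near end)
β0 stroke at J1  (common-f at J1 fixed by 2)
β5 stroke at J1  (J1: bond 2 brought flow, rest push out)
β4 stroke at J2  (C1: C, integral causality)
β1 stroke at J3  (common-e at J2 fixed by 4)
β3 stroke at R1  (J3 effort already set via bond 1)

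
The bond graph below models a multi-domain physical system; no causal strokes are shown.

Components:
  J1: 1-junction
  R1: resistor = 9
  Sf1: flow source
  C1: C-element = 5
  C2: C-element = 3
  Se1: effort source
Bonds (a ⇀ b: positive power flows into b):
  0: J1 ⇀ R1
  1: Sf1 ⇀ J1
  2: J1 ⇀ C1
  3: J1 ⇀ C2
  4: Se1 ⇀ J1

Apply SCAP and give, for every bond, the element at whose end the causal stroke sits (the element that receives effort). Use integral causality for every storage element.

bond 1 stroke at Sf1  (Sf1: flow source, stroke at near end)
bond 4 stroke at J1  (source Se1 imposes e)
bond 0 stroke at J1  (J1 flow already set via bond 1)
bond 2 stroke at J1  (common-f at J1 fixed by 1)
bond 3 stroke at J1  (J1: bond 1 brought flow, rest push out)

bond 0 |J1
bond 1 |Sf1
bond 2 |J1
bond 3 |J1
bond 4 |J1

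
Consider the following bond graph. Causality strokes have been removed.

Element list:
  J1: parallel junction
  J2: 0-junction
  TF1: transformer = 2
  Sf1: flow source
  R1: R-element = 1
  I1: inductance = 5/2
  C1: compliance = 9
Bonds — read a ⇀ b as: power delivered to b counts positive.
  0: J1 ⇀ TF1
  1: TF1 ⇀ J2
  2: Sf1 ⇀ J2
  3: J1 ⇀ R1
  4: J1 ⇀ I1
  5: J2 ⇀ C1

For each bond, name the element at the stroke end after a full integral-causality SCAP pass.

bond 2 |Sf1  (source Sf1 imposes f)
bond 4 |I1  (I1 outputs flow p/I1)
bond 5 |J2  (prefer integral on C1)
bond 1 |TF1  (0-jn J2 has e-setter on 5)
bond 0 |J1  (TF1: transformer flips bond 1)
bond 3 |R1  (0-jn J1 has e-setter on 0)

bond 0 |J1
bond 1 |TF1
bond 2 |Sf1
bond 3 |R1
bond 4 |I1
bond 5 |J2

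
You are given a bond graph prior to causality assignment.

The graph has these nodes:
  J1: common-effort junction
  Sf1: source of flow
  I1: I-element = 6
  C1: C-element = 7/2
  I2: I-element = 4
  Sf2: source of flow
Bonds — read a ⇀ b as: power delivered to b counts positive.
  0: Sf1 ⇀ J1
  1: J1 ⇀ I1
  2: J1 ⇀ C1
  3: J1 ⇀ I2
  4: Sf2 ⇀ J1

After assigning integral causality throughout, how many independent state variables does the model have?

β0 →Sf1  (source Sf1 imposes f)
β4 →Sf2  (source Sf2 imposes f)
β1 →I1  (prefer integral on I1)
β2 →J1  (prefer integral on C1)
β3 →I2  (J1: bond 2 brought effort, rest push out)

3  (C1, I1, I2 all integral)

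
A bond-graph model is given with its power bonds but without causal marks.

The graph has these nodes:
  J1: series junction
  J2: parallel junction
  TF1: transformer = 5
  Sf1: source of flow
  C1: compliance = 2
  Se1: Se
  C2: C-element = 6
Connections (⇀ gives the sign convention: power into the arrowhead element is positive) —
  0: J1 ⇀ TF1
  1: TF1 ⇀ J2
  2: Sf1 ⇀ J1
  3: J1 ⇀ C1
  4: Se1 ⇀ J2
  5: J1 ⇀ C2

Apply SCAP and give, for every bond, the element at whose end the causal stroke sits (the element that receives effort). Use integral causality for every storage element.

bond 2 stroke at Sf1  (Sf1: flow source, stroke at near end)
bond 4 stroke at J2  (Se1: effort source, stroke at far end)
bond 0 stroke at J1  (1-jn J1 has f-setter on 2)
bond 3 stroke at J1  (1-jn J1 has f-setter on 2)
bond 5 stroke at J1  (J1: bond 2 brought flow, rest push out)
bond 1 stroke at TF1  (J2 effort already set via bond 4)

β0 |J1
β1 |TF1
β2 |Sf1
β3 |J1
β4 |J2
β5 |J1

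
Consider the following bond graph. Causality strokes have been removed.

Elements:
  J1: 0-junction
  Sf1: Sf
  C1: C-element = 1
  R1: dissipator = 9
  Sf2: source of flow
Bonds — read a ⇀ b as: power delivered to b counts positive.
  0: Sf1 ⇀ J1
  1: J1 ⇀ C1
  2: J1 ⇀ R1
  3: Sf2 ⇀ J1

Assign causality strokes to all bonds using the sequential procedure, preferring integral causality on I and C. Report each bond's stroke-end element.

β0 |Sf1
β1 |J1
β2 |R1
β3 |Sf2

β0 |Sf1  (Sf1 (Sf) sets flow on bond)
β3 |Sf2  (Sf2: flow source, stroke at near end)
β1 |J1  (C1 outputs effort q/C1)
β2 |R1  (J1 effort already set via bond 1)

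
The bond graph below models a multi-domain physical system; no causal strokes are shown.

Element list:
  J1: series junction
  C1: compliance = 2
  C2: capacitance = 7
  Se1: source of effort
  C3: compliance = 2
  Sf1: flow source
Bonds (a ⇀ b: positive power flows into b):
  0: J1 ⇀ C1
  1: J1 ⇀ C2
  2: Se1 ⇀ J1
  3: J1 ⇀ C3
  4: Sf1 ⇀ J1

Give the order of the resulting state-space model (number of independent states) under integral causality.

#2 stroke at J1  (source Se1 imposes e)
#4 stroke at Sf1  (Sf1: flow source, stroke at near end)
#0 stroke at J1  (J1 flow already set via bond 4)
#1 stroke at J1  (J1: bond 4 brought flow, rest push out)
#3 stroke at J1  (1-jn J1 has f-setter on 4)

3  (C1, C2, C3 all integral)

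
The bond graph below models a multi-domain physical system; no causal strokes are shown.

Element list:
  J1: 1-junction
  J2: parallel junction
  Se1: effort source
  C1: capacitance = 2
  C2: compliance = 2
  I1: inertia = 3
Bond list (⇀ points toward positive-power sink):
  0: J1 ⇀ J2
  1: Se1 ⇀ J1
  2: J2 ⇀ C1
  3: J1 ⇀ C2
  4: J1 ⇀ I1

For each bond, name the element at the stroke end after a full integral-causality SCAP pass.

b1 stroke→J1  (Se1: effort source, stroke at far end)
b2 stroke→J2  (C1: C, integral causality)
b0 stroke→J1  (J2: bond 2 brought effort, rest push out)
b3 stroke→J1  (prefer integral on C2)
b4 stroke→I1  (closing 1-jn rule on J1)

b0 stroke→J1
b1 stroke→J1
b2 stroke→J2
b3 stroke→J1
b4 stroke→I1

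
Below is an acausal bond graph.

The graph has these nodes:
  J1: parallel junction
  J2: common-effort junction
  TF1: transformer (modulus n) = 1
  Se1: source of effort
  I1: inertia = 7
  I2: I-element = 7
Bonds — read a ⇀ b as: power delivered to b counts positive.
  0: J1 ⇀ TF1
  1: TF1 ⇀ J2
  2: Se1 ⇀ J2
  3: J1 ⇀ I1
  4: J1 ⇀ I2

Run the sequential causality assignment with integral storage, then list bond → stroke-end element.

#2 →J2  (Se1: effort source, stroke at far end)
#1 →TF1  (0-jn J2 has e-setter on 2)
#0 →J1  (through TF1, causality passes straight; one stroke at TF1)
#3 →I1  (common-e at J1 fixed by 0)
#4 →I2  (common-e at J1 fixed by 0)

bond 0 →J1
bond 1 →TF1
bond 2 →J2
bond 3 →I1
bond 4 →I2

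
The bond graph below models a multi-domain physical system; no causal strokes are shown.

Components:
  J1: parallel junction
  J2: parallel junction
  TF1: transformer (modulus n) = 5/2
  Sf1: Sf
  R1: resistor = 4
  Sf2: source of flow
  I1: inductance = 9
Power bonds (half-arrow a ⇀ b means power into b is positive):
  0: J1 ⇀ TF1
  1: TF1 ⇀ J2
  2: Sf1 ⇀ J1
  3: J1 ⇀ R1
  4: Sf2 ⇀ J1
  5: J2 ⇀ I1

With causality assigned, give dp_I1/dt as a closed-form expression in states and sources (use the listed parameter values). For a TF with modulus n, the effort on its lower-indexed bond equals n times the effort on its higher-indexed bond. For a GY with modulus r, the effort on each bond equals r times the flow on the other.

dp_I1/dt = 8*F_Sf1/5 + 8*F_Sf2/5 - 16*p_I1/225

β2 |Sf1  (Sf1 (Sf) sets flow on bond)
β4 |Sf2  (source Sf2 imposes f)
β5 |I1  (I1 integral (f out))
β1 |J2  (closing 0-jn rule on J2)
β0 |TF1  (through TF1, causality passes straight; one stroke at TF1)
β3 |J1  (closing 0-jn rule on J1)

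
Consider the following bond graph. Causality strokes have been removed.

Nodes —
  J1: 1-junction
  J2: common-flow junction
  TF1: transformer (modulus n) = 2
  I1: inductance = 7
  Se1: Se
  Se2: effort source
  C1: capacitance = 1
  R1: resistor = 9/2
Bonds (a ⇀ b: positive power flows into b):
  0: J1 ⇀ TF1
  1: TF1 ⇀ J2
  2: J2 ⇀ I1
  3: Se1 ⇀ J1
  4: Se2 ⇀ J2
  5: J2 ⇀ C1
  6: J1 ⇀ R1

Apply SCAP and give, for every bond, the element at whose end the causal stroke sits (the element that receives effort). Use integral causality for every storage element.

bond 0 |TF1
bond 1 |J2
bond 2 |I1
bond 3 |J1
bond 4 |J2
bond 5 |J2
bond 6 |J1

#3 |J1  (source Se1 imposes e)
#4 |J2  (Se2 (Se) sets effort on bond)
#2 |I1  (I1: I, integral causality)
#1 |J2  (J2 flow already set via bond 2)
#5 |J2  (1-jn J2 has f-setter on 2)
#0 |TF1  (TF TF1: opposite of bond 1)
#6 |J1  (common-f at J1 fixed by 0)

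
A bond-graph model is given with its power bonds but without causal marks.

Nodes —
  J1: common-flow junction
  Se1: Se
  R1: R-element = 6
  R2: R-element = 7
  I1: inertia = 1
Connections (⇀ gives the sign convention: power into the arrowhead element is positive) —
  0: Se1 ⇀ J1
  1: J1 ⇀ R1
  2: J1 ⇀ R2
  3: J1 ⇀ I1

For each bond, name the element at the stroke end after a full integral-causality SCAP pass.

#0 →J1  (Se1: effort source, stroke at far end)
#3 →I1  (I1 outputs flow p/I1)
#1 →J1  (1-jn J1 has f-setter on 3)
#2 →J1  (common-f at J1 fixed by 3)

bond 0 stroke→J1
bond 1 stroke→J1
bond 2 stroke→J1
bond 3 stroke→I1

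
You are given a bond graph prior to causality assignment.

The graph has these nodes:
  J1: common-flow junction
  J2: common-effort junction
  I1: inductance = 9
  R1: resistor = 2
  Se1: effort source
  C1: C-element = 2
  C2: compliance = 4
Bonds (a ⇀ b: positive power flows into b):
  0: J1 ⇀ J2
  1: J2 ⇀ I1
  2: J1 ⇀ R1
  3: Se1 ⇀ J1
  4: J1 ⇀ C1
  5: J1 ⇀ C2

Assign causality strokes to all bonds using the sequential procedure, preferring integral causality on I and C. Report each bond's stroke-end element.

β3 stroke at J1  (Se1 (Se) sets effort on bond)
β1 stroke at I1  (I1 outputs flow p/I1)
β0 stroke at J2  (J2: last free bond brings effort in)
β2 stroke at J1  (common-f at J1 fixed by 0)
β4 stroke at J1  (J1 flow already set via bond 0)
β5 stroke at J1  (J1 flow already set via bond 0)

β0 stroke→J2
β1 stroke→I1
β2 stroke→J1
β3 stroke→J1
β4 stroke→J1
β5 stroke→J1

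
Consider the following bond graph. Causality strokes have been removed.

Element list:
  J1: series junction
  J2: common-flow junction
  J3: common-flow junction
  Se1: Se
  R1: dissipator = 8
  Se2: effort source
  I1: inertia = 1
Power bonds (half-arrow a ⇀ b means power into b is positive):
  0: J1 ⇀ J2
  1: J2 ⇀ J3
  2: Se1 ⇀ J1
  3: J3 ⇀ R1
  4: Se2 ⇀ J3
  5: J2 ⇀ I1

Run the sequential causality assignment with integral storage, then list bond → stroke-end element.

bond 2 →J1  (source Se1 imposes e)
bond 4 →J3  (Se2: effort source, stroke at far end)
bond 0 →J2  (only one flow-in slot at J1)
bond 5 →I1  (I1 integral (f out))
bond 1 →J2  (common-f at J2 fixed by 5)
bond 3 →J3  (common-f at J3 fixed by 1)

b0 stroke→J2
b1 stroke→J2
b2 stroke→J1
b3 stroke→J3
b4 stroke→J3
b5 stroke→I1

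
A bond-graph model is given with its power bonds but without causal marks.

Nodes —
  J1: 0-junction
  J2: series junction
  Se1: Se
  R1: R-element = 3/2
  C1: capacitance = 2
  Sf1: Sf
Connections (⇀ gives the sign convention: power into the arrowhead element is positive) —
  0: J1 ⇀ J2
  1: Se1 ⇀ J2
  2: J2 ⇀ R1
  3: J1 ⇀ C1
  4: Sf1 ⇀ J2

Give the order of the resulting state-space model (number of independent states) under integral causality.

1  (C1 all integral)

b1 |J2  (source Se1 imposes e)
b4 |Sf1  (Sf1: flow source, stroke at near end)
b0 |J2  (1-jn J2 has f-setter on 4)
b2 |J2  (J2 flow already set via bond 4)
b3 |J1  (only one effort-in slot at J1)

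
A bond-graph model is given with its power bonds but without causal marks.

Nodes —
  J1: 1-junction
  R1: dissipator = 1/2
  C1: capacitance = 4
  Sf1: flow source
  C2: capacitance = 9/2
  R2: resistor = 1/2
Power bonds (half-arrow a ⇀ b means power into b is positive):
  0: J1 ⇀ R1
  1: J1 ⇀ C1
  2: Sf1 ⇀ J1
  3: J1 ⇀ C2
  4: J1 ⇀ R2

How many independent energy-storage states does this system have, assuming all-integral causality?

β2 stroke at Sf1  (Sf1 fixes flow; stroke at Sf1)
β0 stroke at J1  (common-f at J1 fixed by 2)
β1 stroke at J1  (common-f at J1 fixed by 2)
β3 stroke at J1  (J1 flow already set via bond 2)
β4 stroke at J1  (common-f at J1 fixed by 2)

2  (C1, C2 all integral)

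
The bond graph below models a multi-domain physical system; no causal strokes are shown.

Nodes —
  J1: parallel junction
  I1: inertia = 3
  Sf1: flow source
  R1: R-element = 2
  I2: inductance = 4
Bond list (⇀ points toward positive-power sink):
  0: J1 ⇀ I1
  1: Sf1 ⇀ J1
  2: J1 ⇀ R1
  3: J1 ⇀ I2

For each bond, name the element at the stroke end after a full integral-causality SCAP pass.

b0 →I1
b1 →Sf1
b2 →J1
b3 →I2

#1 →Sf1  (Sf1: flow source, stroke at near end)
#0 →I1  (I1 integral (f out))
#3 →I2  (prefer integral on I2)
#2 →J1  (J1 needs exactly one e-in)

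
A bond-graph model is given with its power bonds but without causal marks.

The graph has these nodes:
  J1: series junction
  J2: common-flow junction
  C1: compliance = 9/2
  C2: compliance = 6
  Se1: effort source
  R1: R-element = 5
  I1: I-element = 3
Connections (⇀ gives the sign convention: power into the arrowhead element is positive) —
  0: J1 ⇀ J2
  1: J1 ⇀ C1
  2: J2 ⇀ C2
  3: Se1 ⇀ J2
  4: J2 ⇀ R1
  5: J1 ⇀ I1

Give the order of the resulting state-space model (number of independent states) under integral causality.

3  (C1, C2, I1 all integral)

#3 →J2  (Se1: effort source, stroke at far end)
#1 →J1  (C1 outputs effort q/C1)
#2 →J2  (C2 integral (e out))
#5 →I1  (I1 integral (f out))
#0 →J1  (common-f at J1 fixed by 5)
#4 →J2  (common-f at J2 fixed by 0)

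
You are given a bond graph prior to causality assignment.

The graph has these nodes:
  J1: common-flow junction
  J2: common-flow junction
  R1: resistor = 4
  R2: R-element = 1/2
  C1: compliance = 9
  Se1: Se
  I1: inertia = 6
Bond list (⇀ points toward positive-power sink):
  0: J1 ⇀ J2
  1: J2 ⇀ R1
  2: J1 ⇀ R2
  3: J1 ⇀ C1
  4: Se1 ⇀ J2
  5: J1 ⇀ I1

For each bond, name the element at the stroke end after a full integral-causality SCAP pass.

b4 stroke→J2  (source Se1 imposes e)
b3 stroke→J1  (C1 integral (e out))
b5 stroke→I1  (prefer integral on I1)
b0 stroke→J1  (common-f at J1 fixed by 5)
b2 stroke→J1  (1-jn J1 has f-setter on 5)
b1 stroke→J2  (J2: bond 0 brought flow, rest push out)

#0 stroke at J1
#1 stroke at J2
#2 stroke at J1
#3 stroke at J1
#4 stroke at J2
#5 stroke at I1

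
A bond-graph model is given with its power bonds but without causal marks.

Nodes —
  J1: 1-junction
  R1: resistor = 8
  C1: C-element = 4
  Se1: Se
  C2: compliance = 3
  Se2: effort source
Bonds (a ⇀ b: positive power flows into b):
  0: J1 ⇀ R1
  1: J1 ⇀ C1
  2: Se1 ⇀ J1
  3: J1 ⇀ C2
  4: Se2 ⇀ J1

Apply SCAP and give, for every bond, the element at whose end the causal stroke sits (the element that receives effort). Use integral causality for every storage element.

b2 →J1  (source Se1 imposes e)
b4 →J1  (Se2: effort source, stroke at far end)
b1 →J1  (C1 outputs effort q/C1)
b3 →J1  (C2: C, integral causality)
b0 →R1  (J1 needs exactly one f-in)

#0 stroke→R1
#1 stroke→J1
#2 stroke→J1
#3 stroke→J1
#4 stroke→J1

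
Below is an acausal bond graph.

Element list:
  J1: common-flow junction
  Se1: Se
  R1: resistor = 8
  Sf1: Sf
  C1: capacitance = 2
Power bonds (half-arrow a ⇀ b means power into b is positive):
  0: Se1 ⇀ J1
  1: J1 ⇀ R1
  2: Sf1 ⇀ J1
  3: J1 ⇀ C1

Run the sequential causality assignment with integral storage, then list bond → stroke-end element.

β0 stroke→J1
β1 stroke→J1
β2 stroke→Sf1
β3 stroke→J1

#0 stroke→J1  (Se1: effort source, stroke at far end)
#2 stroke→Sf1  (Sf1 fixes flow; stroke at Sf1)
#1 stroke→J1  (common-f at J1 fixed by 2)
#3 stroke→J1  (J1 flow already set via bond 2)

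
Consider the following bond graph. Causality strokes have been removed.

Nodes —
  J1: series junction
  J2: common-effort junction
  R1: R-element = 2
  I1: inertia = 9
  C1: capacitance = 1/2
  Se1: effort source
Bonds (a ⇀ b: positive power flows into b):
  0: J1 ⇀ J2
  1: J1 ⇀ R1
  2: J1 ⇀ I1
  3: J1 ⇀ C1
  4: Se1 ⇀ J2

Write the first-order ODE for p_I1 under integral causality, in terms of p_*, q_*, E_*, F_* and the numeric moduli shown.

β4 →J2  (Se1: effort source, stroke at far end)
β0 →J1  (J2: bond 4 brought effort, rest push out)
β2 →I1  (I1: I, integral causality)
β1 →J1  (1-jn J1 has f-setter on 2)
β3 →J1  (common-f at J1 fixed by 2)

dp_I1/dt = -E_Se1 - 2*p_I1/9 - 2*q_C1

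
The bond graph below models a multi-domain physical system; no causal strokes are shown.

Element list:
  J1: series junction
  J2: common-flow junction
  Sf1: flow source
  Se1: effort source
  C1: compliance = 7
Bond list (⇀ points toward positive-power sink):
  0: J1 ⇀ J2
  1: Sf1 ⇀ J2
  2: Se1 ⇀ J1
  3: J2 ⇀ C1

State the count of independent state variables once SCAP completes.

1  (C1 all integral)

b1 →Sf1  (Sf1 (Sf) sets flow on bond)
b2 →J1  (Se1 (Se) sets effort on bond)
b0 →J2  (J1: last free bond brings flow in)
b3 →J2  (J2: bond 1 brought flow, rest push out)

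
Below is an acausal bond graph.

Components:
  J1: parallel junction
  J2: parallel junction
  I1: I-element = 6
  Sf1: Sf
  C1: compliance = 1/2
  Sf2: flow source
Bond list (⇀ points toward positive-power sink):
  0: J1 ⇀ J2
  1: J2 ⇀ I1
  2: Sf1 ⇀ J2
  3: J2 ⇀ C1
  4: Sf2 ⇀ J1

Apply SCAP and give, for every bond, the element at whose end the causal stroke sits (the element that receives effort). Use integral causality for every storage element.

β0 stroke→J1
β1 stroke→I1
β2 stroke→Sf1
β3 stroke→J2
β4 stroke→Sf2

β2 stroke at Sf1  (Sf1 (Sf) sets flow on bond)
β4 stroke at Sf2  (Sf2 (Sf) sets flow on bond)
β0 stroke at J1  (only one effort-in slot at J1)
β1 stroke at I1  (I1 integral (f out))
β3 stroke at J2  (J2: last free bond brings effort in)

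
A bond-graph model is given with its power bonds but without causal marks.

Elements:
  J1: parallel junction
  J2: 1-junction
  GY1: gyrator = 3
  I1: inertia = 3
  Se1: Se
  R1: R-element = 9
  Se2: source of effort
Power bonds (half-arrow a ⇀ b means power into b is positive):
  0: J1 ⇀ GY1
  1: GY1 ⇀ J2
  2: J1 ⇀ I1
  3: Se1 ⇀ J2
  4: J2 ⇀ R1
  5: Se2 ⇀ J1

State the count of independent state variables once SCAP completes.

β3 →J2  (Se1: effort source, stroke at far end)
β5 →J1  (Se2: effort source, stroke at far end)
β0 →GY1  (J1: bond 5 brought effort, rest push out)
β2 →I1  (J1 effort already set via bond 5)
β1 →GY1  (GY1: gyrator matches bond 0)
β4 →J2  (1-jn J2 has f-setter on 1)

1  (I1 all integral)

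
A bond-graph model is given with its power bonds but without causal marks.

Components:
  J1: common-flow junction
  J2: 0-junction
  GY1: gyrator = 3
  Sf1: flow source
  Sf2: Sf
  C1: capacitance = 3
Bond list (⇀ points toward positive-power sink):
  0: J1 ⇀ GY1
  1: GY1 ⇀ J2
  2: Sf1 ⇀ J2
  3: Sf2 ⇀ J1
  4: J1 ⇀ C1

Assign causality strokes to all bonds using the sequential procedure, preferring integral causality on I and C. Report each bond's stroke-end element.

b0 |J1
b1 |J2
b2 |Sf1
b3 |Sf2
b4 |J1

b2 stroke at Sf1  (Sf1 (Sf) sets flow on bond)
b3 stroke at Sf2  (Sf2: flow source, stroke at near end)
b0 stroke at J1  (J1: bond 3 brought flow, rest push out)
b4 stroke at J1  (J1: bond 3 brought flow, rest push out)
b1 stroke at J2  (closing 0-jn rule on J2)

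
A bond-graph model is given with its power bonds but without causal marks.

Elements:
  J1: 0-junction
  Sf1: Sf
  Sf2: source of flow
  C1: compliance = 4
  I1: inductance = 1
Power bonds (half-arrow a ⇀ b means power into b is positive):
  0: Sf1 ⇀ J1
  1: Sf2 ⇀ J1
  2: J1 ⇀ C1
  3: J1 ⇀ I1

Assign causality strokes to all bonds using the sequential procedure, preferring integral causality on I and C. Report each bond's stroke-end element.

#0 stroke at Sf1  (Sf1 fixes flow; stroke at Sf1)
#1 stroke at Sf2  (Sf2 (Sf) sets flow on bond)
#2 stroke at J1  (C1 integral (e out))
#3 stroke at I1  (common-e at J1 fixed by 2)

β0 →Sf1
β1 →Sf2
β2 →J1
β3 →I1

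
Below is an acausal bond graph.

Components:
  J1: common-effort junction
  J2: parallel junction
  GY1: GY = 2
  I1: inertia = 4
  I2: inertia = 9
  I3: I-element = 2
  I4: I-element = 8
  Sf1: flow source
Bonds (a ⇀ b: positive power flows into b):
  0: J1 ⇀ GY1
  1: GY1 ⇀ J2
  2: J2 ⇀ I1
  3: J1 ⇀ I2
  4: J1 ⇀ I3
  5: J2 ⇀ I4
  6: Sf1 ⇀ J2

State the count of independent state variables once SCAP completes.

β6 stroke at Sf1  (Sf1: flow source, stroke at near end)
β2 stroke at I1  (prefer integral on I1)
β3 stroke at I2  (I2 outputs flow p/I2)
β4 stroke at I3  (I3: I, integral causality)
β0 stroke at J1  (closing 0-jn rule on J1)
β1 stroke at J2  (GY1 both-in/both-out from 0)
β5 stroke at I4  (common-e at J2 fixed by 1)

4  (I1, I2, I3, I4 all integral)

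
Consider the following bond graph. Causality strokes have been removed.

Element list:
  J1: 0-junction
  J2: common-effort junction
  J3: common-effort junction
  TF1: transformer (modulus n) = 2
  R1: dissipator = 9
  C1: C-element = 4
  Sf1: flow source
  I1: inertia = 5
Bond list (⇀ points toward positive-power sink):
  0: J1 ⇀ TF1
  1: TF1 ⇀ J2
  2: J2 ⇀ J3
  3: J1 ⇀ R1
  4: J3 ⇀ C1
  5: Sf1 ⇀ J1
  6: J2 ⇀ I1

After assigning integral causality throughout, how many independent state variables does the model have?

#5 stroke→Sf1  (Sf1 fixes flow; stroke at Sf1)
#4 stroke→J3  (C1 outputs effort q/C1)
#2 stroke→J2  (J3: bond 4 brought effort, rest push out)
#1 stroke→TF1  (J2 effort already set via bond 2)
#6 stroke→I1  (J2: bond 2 brought effort, rest push out)
#0 stroke→J1  (through TF1, causality passes straight; one stroke at TF1)
#3 stroke→R1  (common-e at J1 fixed by 0)

2  (C1, I1 all integral)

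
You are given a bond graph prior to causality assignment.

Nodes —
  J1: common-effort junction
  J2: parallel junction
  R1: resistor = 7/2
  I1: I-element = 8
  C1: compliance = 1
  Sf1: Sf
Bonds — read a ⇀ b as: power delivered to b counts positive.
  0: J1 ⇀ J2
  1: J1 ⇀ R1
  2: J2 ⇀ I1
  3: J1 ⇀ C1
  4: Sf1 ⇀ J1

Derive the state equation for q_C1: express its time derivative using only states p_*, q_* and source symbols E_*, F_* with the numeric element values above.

b4 stroke at Sf1  (source Sf1 imposes f)
b2 stroke at I1  (I1 outputs flow p/I1)
b0 stroke at J2  (closing 0-jn rule on J2)
b3 stroke at J1  (C1: C, integral causality)
b1 stroke at R1  (J1: bond 3 brought effort, rest push out)

dq_C1/dt = F_Sf1 - p_I1/8 - 2*q_C1/7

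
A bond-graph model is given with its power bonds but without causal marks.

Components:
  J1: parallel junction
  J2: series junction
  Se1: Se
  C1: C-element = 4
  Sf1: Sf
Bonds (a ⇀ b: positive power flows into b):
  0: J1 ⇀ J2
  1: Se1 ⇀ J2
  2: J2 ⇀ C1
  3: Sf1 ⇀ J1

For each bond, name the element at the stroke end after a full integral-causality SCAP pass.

bond 0 |J1
bond 1 |J2
bond 2 |J2
bond 3 |Sf1

bond 1 →J2  (source Se1 imposes e)
bond 3 →Sf1  (Sf1: flow source, stroke at near end)
bond 0 →J1  (J1: last free bond brings effort in)
bond 2 →J2  (J2: bond 0 brought flow, rest push out)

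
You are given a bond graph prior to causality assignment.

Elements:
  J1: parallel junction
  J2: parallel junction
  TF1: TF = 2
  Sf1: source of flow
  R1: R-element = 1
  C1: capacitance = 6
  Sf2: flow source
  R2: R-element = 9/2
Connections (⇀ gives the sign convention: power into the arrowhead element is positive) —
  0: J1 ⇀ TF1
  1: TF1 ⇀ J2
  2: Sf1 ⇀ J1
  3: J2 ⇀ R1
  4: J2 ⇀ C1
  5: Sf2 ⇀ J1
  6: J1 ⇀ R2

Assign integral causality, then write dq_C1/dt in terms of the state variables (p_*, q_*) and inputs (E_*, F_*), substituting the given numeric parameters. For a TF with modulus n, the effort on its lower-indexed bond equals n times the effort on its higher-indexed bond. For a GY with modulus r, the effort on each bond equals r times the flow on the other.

dq_C1/dt = 2*F_Sf1 + 2*F_Sf2 - 17*q_C1/54

b2 →Sf1  (Sf1: flow source, stroke at near end)
b5 →Sf2  (Sf2 (Sf) sets flow on bond)
b4 →J2  (C1 integral (e out))
b1 →TF1  (common-e at J2 fixed by 4)
b3 →R1  (0-jn J2 has e-setter on 4)
b0 →J1  (through TF1, causality passes straight; one stroke at TF1)
b6 →R2  (J1 effort already set via bond 0)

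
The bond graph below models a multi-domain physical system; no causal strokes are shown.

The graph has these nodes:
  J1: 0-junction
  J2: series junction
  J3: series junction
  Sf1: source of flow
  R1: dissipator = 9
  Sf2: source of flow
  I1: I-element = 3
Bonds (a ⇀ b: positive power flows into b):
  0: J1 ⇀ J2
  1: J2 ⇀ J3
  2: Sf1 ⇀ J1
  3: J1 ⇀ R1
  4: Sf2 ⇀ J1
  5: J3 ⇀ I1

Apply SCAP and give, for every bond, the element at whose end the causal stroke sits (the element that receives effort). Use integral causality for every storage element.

bond 2 stroke at Sf1  (Sf1 fixes flow; stroke at Sf1)
bond 4 stroke at Sf2  (Sf2 fixes flow; stroke at Sf2)
bond 5 stroke at I1  (I1 integral (f out))
bond 1 stroke at J3  (J3: bond 5 brought flow, rest push out)
bond 0 stroke at J2  (common-f at J2 fixed by 1)
bond 3 stroke at J1  (J1 needs exactly one e-in)

β0 stroke at J2
β1 stroke at J3
β2 stroke at Sf1
β3 stroke at J1
β4 stroke at Sf2
β5 stroke at I1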